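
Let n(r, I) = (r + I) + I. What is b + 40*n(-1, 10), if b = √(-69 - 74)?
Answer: 760 + I*√143 ≈ 760.0 + 11.958*I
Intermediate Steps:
n(r, I) = r + 2*I (n(r, I) = (I + r) + I = r + 2*I)
b = I*√143 (b = √(-143) = I*√143 ≈ 11.958*I)
b + 40*n(-1, 10) = I*√143 + 40*(-1 + 2*10) = I*√143 + 40*(-1 + 20) = I*√143 + 40*19 = I*√143 + 760 = 760 + I*√143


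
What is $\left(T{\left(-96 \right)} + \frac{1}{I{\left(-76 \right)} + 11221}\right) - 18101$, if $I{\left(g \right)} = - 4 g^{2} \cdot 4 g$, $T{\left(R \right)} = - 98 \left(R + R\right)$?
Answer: $\frac{5029908456}{7034837} \approx 715.0$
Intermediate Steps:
$T{\left(R \right)} = - 196 R$ ($T{\left(R \right)} = - 98 \cdot 2 R = - 196 R$)
$I{\left(g \right)} = - 16 g^{3}$ ($I{\left(g \right)} = - 16 g^{2} g = - 16 g^{3}$)
$\left(T{\left(-96 \right)} + \frac{1}{I{\left(-76 \right)} + 11221}\right) - 18101 = \left(\left(-196\right) \left(-96\right) + \frac{1}{- 16 \left(-76\right)^{3} + 11221}\right) - 18101 = \left(18816 + \frac{1}{\left(-16\right) \left(-438976\right) + 11221}\right) - 18101 = \left(18816 + \frac{1}{7023616 + 11221}\right) - 18101 = \left(18816 + \frac{1}{7034837}\right) - 18101 = \frac{132367492993}{7034837} - 18101 = \frac{5029908456}{7034837}$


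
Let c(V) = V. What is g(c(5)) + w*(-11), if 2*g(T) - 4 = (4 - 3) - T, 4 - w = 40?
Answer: 396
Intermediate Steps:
w = -36 (w = 4 - 1*40 = 4 - 40 = -36)
g(T) = 5/2 - T/2 (g(T) = 2 + ((4 - 3) - T)/2 = 2 + (1 - T)/2 = 2 + (½ - T/2) = 5/2 - T/2)
g(c(5)) + w*(-11) = (5/2 - ½*5) - 36*(-11) = (5/2 - 5/2) + 396 = 0 + 396 = 396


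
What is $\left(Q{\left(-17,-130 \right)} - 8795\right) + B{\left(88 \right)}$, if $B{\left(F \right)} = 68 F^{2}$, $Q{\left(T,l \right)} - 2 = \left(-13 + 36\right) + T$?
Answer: $517805$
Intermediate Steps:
$Q{\left(T,l \right)} = 25 + T$ ($Q{\left(T,l \right)} = 2 + \left(\left(-13 + 36\right) + T\right) = 2 + \left(23 + T\right) = 25 + T$)
$\left(Q{\left(-17,-130 \right)} - 8795\right) + B{\left(88 \right)} = \left(\left(25 - 17\right) - 8795\right) + 68 \cdot 88^{2} = \left(8 - 8795\right) + 68 \cdot 7744 = -8787 + 526592 = 517805$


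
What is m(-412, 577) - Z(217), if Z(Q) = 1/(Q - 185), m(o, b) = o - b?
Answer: -31649/32 ≈ -989.03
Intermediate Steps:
Z(Q) = 1/(-185 + Q)
m(-412, 577) - Z(217) = (-412 - 1*577) - 1/(-185 + 217) = (-412 - 577) - 1/32 = -989 - 1*1/32 = -989 - 1/32 = -31649/32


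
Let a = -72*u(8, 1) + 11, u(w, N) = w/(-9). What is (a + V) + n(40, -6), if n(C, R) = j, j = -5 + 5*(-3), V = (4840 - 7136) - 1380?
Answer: -3621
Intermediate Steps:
u(w, N) = -w/9 (u(w, N) = w*(-⅑) = -w/9)
V = -3676 (V = -2296 - 1380 = -3676)
j = -20 (j = -5 - 15 = -20)
n(C, R) = -20
a = 75 (a = -(-8)*8 + 11 = -72*(-8/9) + 11 = 64 + 11 = 75)
(a + V) + n(40, -6) = (75 - 3676) - 20 = -3601 - 20 = -3621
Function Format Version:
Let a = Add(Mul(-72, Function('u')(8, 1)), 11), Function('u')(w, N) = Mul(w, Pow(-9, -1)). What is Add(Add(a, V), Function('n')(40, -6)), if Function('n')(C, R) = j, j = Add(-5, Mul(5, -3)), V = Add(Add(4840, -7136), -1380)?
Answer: -3621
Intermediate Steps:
Function('u')(w, N) = Mul(Rational(-1, 9), w) (Function('u')(w, N) = Mul(w, Rational(-1, 9)) = Mul(Rational(-1, 9), w))
V = -3676 (V = Add(-2296, -1380) = -3676)
j = -20 (j = Add(-5, -15) = -20)
Function('n')(C, R) = -20
a = 75 (a = Add(Mul(-72, Mul(Rational(-1, 9), 8)), 11) = Add(Mul(-72, Rational(-8, 9)), 11) = Add(64, 11) = 75)
Add(Add(a, V), Function('n')(40, -6)) = Add(Add(75, -3676), -20) = Add(-3601, -20) = -3621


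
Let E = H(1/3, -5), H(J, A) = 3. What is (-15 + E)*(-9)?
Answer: 108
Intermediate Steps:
E = 3
(-15 + E)*(-9) = (-15 + 3)*(-9) = -12*(-9) = 108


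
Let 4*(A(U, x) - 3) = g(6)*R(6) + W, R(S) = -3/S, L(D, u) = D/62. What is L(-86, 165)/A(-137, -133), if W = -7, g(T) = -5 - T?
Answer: -344/651 ≈ -0.52842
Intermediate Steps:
L(D, u) = D/62 (L(D, u) = D*(1/62) = D/62)
A(U, x) = 21/8 (A(U, x) = 3 + ((-5 - 1*6)*(-3/6) - 7)/4 = 3 + ((-5 - 6)*(-3*⅙) - 7)/4 = 3 + (-11*(-½) - 7)/4 = 3 + (11/2 - 7)/4 = 3 + (¼)*(-3/2) = 3 - 3/8 = 21/8)
L(-86, 165)/A(-137, -133) = ((1/62)*(-86))/(21/8) = -43/31*8/21 = -344/651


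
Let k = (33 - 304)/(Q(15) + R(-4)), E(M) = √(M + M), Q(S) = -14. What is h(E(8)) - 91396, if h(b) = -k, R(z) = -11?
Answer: -2285171/25 ≈ -91407.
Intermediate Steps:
E(M) = √2*√M (E(M) = √(2*M) = √2*√M)
k = 271/25 (k = (33 - 304)/(-14 - 11) = -271/(-25) = -271*(-1/25) = 271/25 ≈ 10.840)
h(b) = -271/25 (h(b) = -1*271/25 = -271/25)
h(E(8)) - 91396 = -271/25 - 91396 = -2285171/25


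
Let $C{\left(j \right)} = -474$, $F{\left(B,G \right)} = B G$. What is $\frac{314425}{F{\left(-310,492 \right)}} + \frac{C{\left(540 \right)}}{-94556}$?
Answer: $- \frac{1482923791}{721084056} \approx -2.0565$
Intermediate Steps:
$\frac{314425}{F{\left(-310,492 \right)}} + \frac{C{\left(540 \right)}}{-94556} = \frac{314425}{\left(-310\right) 492} - \frac{474}{-94556} = \frac{314425}{-152520} - - \frac{237}{47278} = 314425 \left(- \frac{1}{152520}\right) + \frac{237}{47278} = - \frac{62885}{30504} + \frac{237}{47278} = - \frac{1482923791}{721084056}$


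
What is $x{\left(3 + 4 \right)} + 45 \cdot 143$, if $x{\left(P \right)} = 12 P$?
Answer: $6519$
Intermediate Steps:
$x{\left(3 + 4 \right)} + 45 \cdot 143 = 12 \left(3 + 4\right) + 45 \cdot 143 = 12 \cdot 7 + 6435 = 84 + 6435 = 6519$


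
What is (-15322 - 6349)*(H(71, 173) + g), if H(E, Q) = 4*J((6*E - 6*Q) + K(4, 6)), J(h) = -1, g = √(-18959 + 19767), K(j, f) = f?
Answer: 86684 - 43342*√202 ≈ -5.2932e+5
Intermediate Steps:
g = 2*√202 (g = √808 = 2*√202 ≈ 28.425)
H(E, Q) = -4 (H(E, Q) = 4*(-1) = -4)
(-15322 - 6349)*(H(71, 173) + g) = (-15322 - 6349)*(-4 + 2*√202) = -21671*(-4 + 2*√202) = 86684 - 43342*√202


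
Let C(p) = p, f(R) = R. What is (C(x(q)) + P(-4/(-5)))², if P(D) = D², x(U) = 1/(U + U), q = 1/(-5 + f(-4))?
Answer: 37249/2500 ≈ 14.900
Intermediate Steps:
q = -⅑ (q = 1/(-5 - 4) = 1/(-9) = -⅑ ≈ -0.11111)
x(U) = 1/(2*U)
(C(x(q)) + P(-4/(-5)))² = (1/(2*(-⅑)) + (-4/(-5))²)² = ((½)*(-9) + (-4*(-⅕))²)² = (-9/2 + (⅘)²)² = (-9/2 + 16/25)² = (-193/50)² = 37249/2500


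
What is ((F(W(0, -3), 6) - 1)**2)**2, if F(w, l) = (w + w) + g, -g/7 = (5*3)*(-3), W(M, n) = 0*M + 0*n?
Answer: 9721171216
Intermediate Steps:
W(M, n) = 0 (W(M, n) = 0 + 0 = 0)
g = 315 (g = -7*5*3*(-3) = -105*(-3) = -7*(-45) = 315)
F(w, l) = 315 + 2*w (F(w, l) = (w + w) + 315 = 2*w + 315 = 315 + 2*w)
((F(W(0, -3), 6) - 1)**2)**2 = (((315 + 2*0) - 1)**2)**2 = (((315 + 0) - 1)**2)**2 = ((315 - 1)**2)**2 = (314**2)**2 = 98596**2 = 9721171216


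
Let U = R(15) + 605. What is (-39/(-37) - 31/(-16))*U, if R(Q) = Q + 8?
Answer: 278047/148 ≈ 1878.7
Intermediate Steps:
R(Q) = 8 + Q
U = 628 (U = (8 + 15) + 605 = 23 + 605 = 628)
(-39/(-37) - 31/(-16))*U = (-39/(-37) - 31/(-16))*628 = (-39*(-1/37) - 31*(-1/16))*628 = (39/37 + 31/16)*628 = (1771/592)*628 = 278047/148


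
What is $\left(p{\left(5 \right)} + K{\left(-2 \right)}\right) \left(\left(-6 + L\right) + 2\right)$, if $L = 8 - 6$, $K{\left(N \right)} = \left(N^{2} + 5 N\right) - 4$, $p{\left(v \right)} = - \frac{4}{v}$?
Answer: $\frac{108}{5} \approx 21.6$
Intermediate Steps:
$K{\left(N \right)} = -4 + N^{2} + 5 N$
$L = 2$
$\left(p{\left(5 \right)} + K{\left(-2 \right)}\right) \left(\left(-6 + L\right) + 2\right) = \left(- \frac{4}{5} + \left(-4 + \left(-2\right)^{2} + 5 \left(-2\right)\right)\right) \left(\left(-6 + 2\right) + 2\right) = \left(\left(-4\right) \frac{1}{5} - 10\right) \left(-4 + 2\right) = \left(- \frac{4}{5} - 10\right) \left(-2\right) = \left(- \frac{54}{5}\right) \left(-2\right) = \frac{108}{5}$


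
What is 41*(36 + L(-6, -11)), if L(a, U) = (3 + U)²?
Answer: 4100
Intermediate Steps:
41*(36 + L(-6, -11)) = 41*(36 + (3 - 11)²) = 41*(36 + (-8)²) = 41*(36 + 64) = 41*100 = 4100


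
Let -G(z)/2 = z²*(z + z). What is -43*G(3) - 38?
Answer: 4606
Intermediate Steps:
G(z) = -4*z³ (G(z) = -2*z²*(z + z) = -2*z²*2*z = -4*z³)
-43*G(3) - 38 = -(-172)*3³ - 38 = -(-172)*27 - 38 = -43*(-108) - 38 = 4644 - 38 = 4606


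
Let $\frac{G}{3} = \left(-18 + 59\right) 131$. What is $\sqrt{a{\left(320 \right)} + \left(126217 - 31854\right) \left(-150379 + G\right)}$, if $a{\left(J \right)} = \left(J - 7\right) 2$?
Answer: $2 i \sqrt{3167435483} \approx 1.1256 \cdot 10^{5} i$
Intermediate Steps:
$a{\left(J \right)} = -14 + 2 J$ ($a{\left(J \right)} = \left(-7 + J\right) 2 = -14 + 2 J$)
$G = 16113$ ($G = 3 \left(-18 + 59\right) 131 = 3 \cdot 41 \cdot 131 = 3 \cdot 5371 = 16113$)
$\sqrt{a{\left(320 \right)} + \left(126217 - 31854\right) \left(-150379 + G\right)} = \sqrt{\left(-14 + 2 \cdot 320\right) + \left(126217 - 31854\right) \left(-150379 + 16113\right)} = \sqrt{\left(-14 + 640\right) + 94363 \left(-134266\right)} = \sqrt{626 - 12669742558} = \sqrt{-12669741932} = 2 i \sqrt{3167435483}$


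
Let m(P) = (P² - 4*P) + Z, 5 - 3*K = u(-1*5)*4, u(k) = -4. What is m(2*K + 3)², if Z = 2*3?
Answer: 51529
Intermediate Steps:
Z = 6
K = 7 (K = 5/3 - (-4)*4/3 = 5/3 - ⅓*(-16) = 5/3 + 16/3 = 7)
m(P) = 6 + P² - 4*P (m(P) = (P² - 4*P) + 6 = 6 + P² - 4*P)
m(2*K + 3)² = (6 + (2*7 + 3)² - 4*(2*7 + 3))² = (6 + (14 + 3)² - 4*(14 + 3))² = (6 + 17² - 4*17)² = (6 + 289 - 68)² = 227² = 51529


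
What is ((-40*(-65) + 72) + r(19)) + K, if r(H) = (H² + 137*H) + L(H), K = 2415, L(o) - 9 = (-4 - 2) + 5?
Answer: 8059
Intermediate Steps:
L(o) = 8 (L(o) = 9 + ((-4 - 2) + 5) = 9 + (-6 + 5) = 9 - 1 = 8)
r(H) = 8 + H² + 137*H (r(H) = (H² + 137*H) + 8 = 8 + H² + 137*H)
((-40*(-65) + 72) + r(19)) + K = ((-40*(-65) + 72) + (8 + 19² + 137*19)) + 2415 = ((2600 + 72) + (8 + 361 + 2603)) + 2415 = (2672 + 2972) + 2415 = 5644 + 2415 = 8059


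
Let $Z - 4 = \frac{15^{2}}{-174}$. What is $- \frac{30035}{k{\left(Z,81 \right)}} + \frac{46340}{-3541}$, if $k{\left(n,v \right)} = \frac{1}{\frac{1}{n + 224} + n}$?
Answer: $- \frac{219949434404075}{2700515322} \approx -81447.0$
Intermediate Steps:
$Z = \frac{157}{58}$ ($Z = 4 + \frac{15^{2}}{-174} = 4 + 225 \left(- \frac{1}{174}\right) = 4 - \frac{75}{58} = \frac{157}{58} \approx 2.7069$)
$k{\left(n,v \right)} = \frac{1}{n + \frac{1}{224 + n}}$ ($k{\left(n,v \right)} = \frac{1}{\frac{1}{224 + n} + n} = \frac{1}{n + \frac{1}{224 + n}}$)
$- \frac{30035}{k{\left(Z,81 \right)}} + \frac{46340}{-3541} = - \frac{30035}{\frac{1}{1 + \left(\frac{157}{58}\right)^{2} + 224 \cdot \frac{157}{58}} \left(224 + \frac{157}{58}\right)} + \frac{46340}{-3541} = - \frac{30035}{\frac{1}{1 + \frac{24649}{3364} + \frac{17584}{29}} \cdot \frac{13149}{58}} + 46340 \left(- \frac{1}{3541}\right) = - \frac{30035}{\frac{1}{\frac{2067757}{3364}} \cdot \frac{13149}{58}} - \frac{46340}{3541} = - \frac{30035}{\frac{3364}{2067757} \cdot \frac{13149}{58}} - \frac{46340}{3541} = - \frac{30035}{\frac{762642}{2067757}} - \frac{46340}{3541} = \left(-30035\right) \frac{2067757}{762642} - \frac{46340}{3541} = - \frac{62105081495}{762642} - \frac{46340}{3541} = - \frac{219949434404075}{2700515322}$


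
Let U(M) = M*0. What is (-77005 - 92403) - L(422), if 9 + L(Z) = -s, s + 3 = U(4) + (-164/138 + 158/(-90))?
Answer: -175334117/1035 ≈ -1.6941e+5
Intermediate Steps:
U(M) = 0
s = -6152/1035 (s = -3 + (0 + (-164/138 + 158/(-90))) = -3 + (0 + (-164*1/138 + 158*(-1/90))) = -3 + (0 + (-82/69 - 79/45)) = -3 + (0 - 3047/1035) = -3 - 3047/1035 = -6152/1035 ≈ -5.9440)
L(Z) = -3163/1035 (L(Z) = -9 - 1*(-6152/1035) = -9 + 6152/1035 = -3163/1035)
(-77005 - 92403) - L(422) = (-77005 - 92403) - 1*(-3163/1035) = -169408 + 3163/1035 = -175334117/1035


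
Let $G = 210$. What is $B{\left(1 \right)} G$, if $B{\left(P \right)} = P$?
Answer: $210$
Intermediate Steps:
$B{\left(1 \right)} G = 1 \cdot 210 = 210$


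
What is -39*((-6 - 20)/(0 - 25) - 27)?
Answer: 25311/25 ≈ 1012.4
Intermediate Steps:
-39*((-6 - 20)/(0 - 25) - 27) = -39*(-26/(-25) - 27) = -39*(-26*(-1/25) - 27) = -39*(26/25 - 27) = -39*(-649/25) = 25311/25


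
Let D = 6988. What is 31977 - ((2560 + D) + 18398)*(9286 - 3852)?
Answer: -151826587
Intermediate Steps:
31977 - ((2560 + D) + 18398)*(9286 - 3852) = 31977 - ((2560 + 6988) + 18398)*(9286 - 3852) = 31977 - (9548 + 18398)*5434 = 31977 - 27946*5434 = 31977 - 1*151858564 = 31977 - 151858564 = -151826587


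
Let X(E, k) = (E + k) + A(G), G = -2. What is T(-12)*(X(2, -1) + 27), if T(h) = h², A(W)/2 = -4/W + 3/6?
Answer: 4752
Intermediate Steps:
A(W) = 1 - 8/W (A(W) = 2*(-4/W + 3/6) = 2*(-4/W + 3*(⅙)) = 2*(-4/W + ½) = 2*(½ - 4/W) = 1 - 8/W)
X(E, k) = 5 + E + k (X(E, k) = (E + k) + (-8 - 2)/(-2) = (E + k) - ½*(-10) = (E + k) + 5 = 5 + E + k)
T(-12)*(X(2, -1) + 27) = (-12)²*((5 + 2 - 1) + 27) = 144*(6 + 27) = 144*33 = 4752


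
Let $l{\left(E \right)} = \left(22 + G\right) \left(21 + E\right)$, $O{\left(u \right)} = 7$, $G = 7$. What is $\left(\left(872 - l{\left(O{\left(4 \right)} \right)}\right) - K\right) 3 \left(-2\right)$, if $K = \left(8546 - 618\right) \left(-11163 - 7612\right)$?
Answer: $-893089560$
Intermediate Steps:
$K = -148848200$ ($K = 7928 \left(-18775\right) = -148848200$)
$l{\left(E \right)} = 609 + 29 E$ ($l{\left(E \right)} = \left(22 + 7\right) \left(21 + E\right) = 29 \left(21 + E\right) = 609 + 29 E$)
$\left(\left(872 - l{\left(O{\left(4 \right)} \right)}\right) - K\right) 3 \left(-2\right) = \left(\left(872 - \left(609 + 29 \cdot 7\right)\right) - -148848200\right) 3 \left(-2\right) = \left(\left(872 - \left(609 + 203\right)\right) + 148848200\right) \left(-6\right) = \left(\left(872 - 812\right) + 148848200\right) \left(-6\right) = \left(60 + 148848200\right) \left(-6\right) = 148848260 \left(-6\right) = -893089560$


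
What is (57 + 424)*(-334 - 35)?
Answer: -177489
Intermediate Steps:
(57 + 424)*(-334 - 35) = 481*(-369) = -177489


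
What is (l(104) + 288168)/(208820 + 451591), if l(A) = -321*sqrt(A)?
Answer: 96056/220137 - 214*sqrt(26)/220137 ≈ 0.43139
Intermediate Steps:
(l(104) + 288168)/(208820 + 451591) = (-642*sqrt(26) + 288168)/(208820 + 451591) = (-642*sqrt(26) + 288168)/660411 = (-642*sqrt(26) + 288168)*(1/660411) = (288168 - 642*sqrt(26))*(1/660411) = 96056/220137 - 214*sqrt(26)/220137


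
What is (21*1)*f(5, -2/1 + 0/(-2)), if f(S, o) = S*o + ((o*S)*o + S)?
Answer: 315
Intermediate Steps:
f(S, o) = S + S*o + S*o**2 (f(S, o) = S*o + ((S*o)*o + S) = S*o + (S*o**2 + S) = S*o + (S + S*o**2) = S + S*o + S*o**2)
(21*1)*f(5, -2/1 + 0/(-2)) = (21*1)*(5*(1 + (-2/1 + 0/(-2)) + (-2/1 + 0/(-2))**2)) = 21*(5*(1 + (-2*1 + 0*(-1/2)) + (-2*1 + 0*(-1/2))**2)) = 21*(5*(1 + (-2 + 0) + (-2 + 0)**2)) = 21*(5*(1 - 2 + (-2)**2)) = 21*(5*(1 - 2 + 4)) = 21*(5*3) = 21*15 = 315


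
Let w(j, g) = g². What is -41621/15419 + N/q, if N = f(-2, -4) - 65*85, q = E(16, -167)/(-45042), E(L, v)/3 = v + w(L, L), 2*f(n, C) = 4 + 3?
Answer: 1278228327350/1372291 ≈ 9.3146e+5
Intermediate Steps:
f(n, C) = 7/2 (f(n, C) = (4 + 3)/2 = (½)*7 = 7/2)
E(L, v) = 3*v + 3*L² (E(L, v) = 3*(v + L²) = 3*v + 3*L²)
q = -89/15014 (q = (3*(-167) + 3*16²)/(-45042) = (-501 + 3*256)*(-1/45042) = (-501 + 768)*(-1/45042) = 267*(-1/45042) = -89/15014 ≈ -0.0059278)
N = -11043/2 (N = 7/2 - 65*85 = 7/2 - 5525 = -11043/2 ≈ -5521.5)
-41621/15419 + N/q = -41621/15419 - 11043/(2*(-89/15014)) = -41621*1/15419 - 11043/2*(-15014/89) = -41621/15419 + 82899801/89 = 1278228327350/1372291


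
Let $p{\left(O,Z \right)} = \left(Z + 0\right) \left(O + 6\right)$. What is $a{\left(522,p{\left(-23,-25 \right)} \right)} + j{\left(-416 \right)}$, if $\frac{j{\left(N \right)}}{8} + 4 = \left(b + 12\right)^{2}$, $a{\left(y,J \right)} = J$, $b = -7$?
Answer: $593$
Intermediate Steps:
$p{\left(O,Z \right)} = Z \left(6 + O\right)$
$j{\left(N \right)} = 168$ ($j{\left(N \right)} = -32 + 8 \left(-7 + 12\right)^{2} = -32 + 8 \cdot 5^{2} = -32 + 8 \cdot 25 = -32 + 200 = 168$)
$a{\left(522,p{\left(-23,-25 \right)} \right)} + j{\left(-416 \right)} = - 25 \left(6 - 23\right) + 168 = \left(-25\right) \left(-17\right) + 168 = 425 + 168 = 593$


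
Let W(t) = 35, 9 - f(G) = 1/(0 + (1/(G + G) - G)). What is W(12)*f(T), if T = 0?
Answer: 315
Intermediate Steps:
f(G) = 9 - 1/(1/(2*G) - G) (f(G) = 9 - 1/(0 + (1/(G + G) - G)) = 9 - 1/(0 + (1/(2*G) - G)) = 9 - 1/(1/(2*G) - G))
W(12)*f(T) = 35*((-9 + 2*0 + 18*0**2)/(-1 + 2*0**2)) = 35*((-9 + 0 + 18*0)/(-1 + 2*0)) = 35*((-9 + 0 + 0)/(-1 + 0)) = 35*(-9/(-1)) = 35*(-1*(-9)) = 35*9 = 315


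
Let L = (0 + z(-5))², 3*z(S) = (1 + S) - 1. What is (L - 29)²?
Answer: 55696/81 ≈ 687.60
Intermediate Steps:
z(S) = S/3 (z(S) = ((1 + S) - 1)/3 = S/3)
L = 25/9 (L = (0 + (⅓)*(-5))² = (0 - 5/3)² = (-5/3)² = 25/9 ≈ 2.7778)
(L - 29)² = (25/9 - 29)² = (-236/9)² = 55696/81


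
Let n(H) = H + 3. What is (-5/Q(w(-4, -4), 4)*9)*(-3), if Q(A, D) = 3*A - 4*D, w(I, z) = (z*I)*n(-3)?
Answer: -135/16 ≈ -8.4375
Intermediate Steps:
n(H) = 3 + H
w(I, z) = 0 (w(I, z) = (z*I)*(3 - 3) = (I*z)*0 = 0)
Q(A, D) = -4*D + 3*A
(-5/Q(w(-4, -4), 4)*9)*(-3) = (-5/(-4*4 + 3*0)*9)*(-3) = (-5/(-16 + 0)*9)*(-3) = (-5/(-16)*9)*(-3) = (-5*(-1/16)*9)*(-3) = ((5/16)*9)*(-3) = (45/16)*(-3) = -135/16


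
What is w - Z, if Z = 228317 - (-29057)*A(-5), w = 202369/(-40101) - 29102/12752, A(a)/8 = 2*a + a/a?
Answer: 476538596762717/255683976 ≈ 1.8638e+6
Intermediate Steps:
A(a) = 8 + 16*a (A(a) = 8*(2*a + a/a) = 8*(2*a + 1) = 8*(1 + 2*a) = 8 + 16*a)
w = -1873814395/255683976 (w = 202369*(-1/40101) - 29102*1/12752 = -202369/40101 - 14551/6376 = -1873814395/255683976 ≈ -7.3286)
Z = -1863787 (Z = 228317 - (-29057)*(8 + 16*(-5)) = 228317 - (-29057)*(8 - 80) = 228317 - (-29057)*(-72) = 228317 - 1*2092104 = 228317 - 2092104 = -1863787)
w - Z = -1873814395/255683976 - 1*(-1863787) = -1873814395/255683976 + 1863787 = 476538596762717/255683976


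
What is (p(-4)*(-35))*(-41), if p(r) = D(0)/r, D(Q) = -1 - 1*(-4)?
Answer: -4305/4 ≈ -1076.3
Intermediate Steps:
D(Q) = 3 (D(Q) = -1 + 4 = 3)
p(r) = 3/r
(p(-4)*(-35))*(-41) = ((3/(-4))*(-35))*(-41) = ((3*(-¼))*(-35))*(-41) = -¾*(-35)*(-41) = (105/4)*(-41) = -4305/4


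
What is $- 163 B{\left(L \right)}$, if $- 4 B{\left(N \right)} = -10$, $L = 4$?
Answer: $- \frac{815}{2} \approx -407.5$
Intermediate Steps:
$B{\left(N \right)} = \frac{5}{2}$ ($B{\left(N \right)} = \left(- \frac{1}{4}\right) \left(-10\right) = \frac{5}{2}$)
$- 163 B{\left(L \right)} = \left(-163\right) \frac{5}{2} = - \frac{815}{2}$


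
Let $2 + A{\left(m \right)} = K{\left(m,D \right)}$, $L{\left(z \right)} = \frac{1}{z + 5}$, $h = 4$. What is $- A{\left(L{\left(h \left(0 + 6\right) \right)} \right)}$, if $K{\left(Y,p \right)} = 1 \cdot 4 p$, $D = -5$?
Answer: $22$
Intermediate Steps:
$K{\left(Y,p \right)} = 4 p$
$L{\left(z \right)} = \frac{1}{5 + z}$
$A{\left(m \right)} = -22$ ($A{\left(m \right)} = -2 + 4 \left(-5\right) = -2 - 20 = -22$)
$- A{\left(L{\left(h \left(0 + 6\right) \right)} \right)} = \left(-1\right) \left(-22\right) = 22$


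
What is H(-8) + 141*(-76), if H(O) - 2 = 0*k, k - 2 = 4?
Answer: -10714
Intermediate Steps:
k = 6 (k = 2 + 4 = 6)
H(O) = 2 (H(O) = 2 + 0*6 = 2 + 0 = 2)
H(-8) + 141*(-76) = 2 + 141*(-76) = 2 - 10716 = -10714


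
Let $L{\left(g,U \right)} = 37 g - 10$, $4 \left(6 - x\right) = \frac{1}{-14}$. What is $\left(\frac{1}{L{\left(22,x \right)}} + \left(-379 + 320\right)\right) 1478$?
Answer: $- \frac{35054465}{402} \approx -87200.0$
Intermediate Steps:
$x = \frac{337}{56}$ ($x = 6 - \frac{1}{4 \left(-14\right)} = 6 - - \frac{1}{56} = 6 + \frac{1}{56} = \frac{337}{56} \approx 6.0179$)
$L{\left(g,U \right)} = -10 + 37 g$
$\left(\frac{1}{L{\left(22,x \right)}} + \left(-379 + 320\right)\right) 1478 = \left(\frac{1}{-10 + 37 \cdot 22} + \left(-379 + 320\right)\right) 1478 = \left(\frac{1}{-10 + 814} - 59\right) 1478 = \left(\frac{1}{804} - 59\right) 1478 = \left(- \frac{47435}{804}\right) 1478 = - \frac{35054465}{402}$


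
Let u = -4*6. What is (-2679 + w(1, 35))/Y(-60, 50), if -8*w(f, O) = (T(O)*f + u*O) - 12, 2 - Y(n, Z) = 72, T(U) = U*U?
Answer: 623/16 ≈ 38.938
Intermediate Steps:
T(U) = U²
u = -24
Y(n, Z) = -70 (Y(n, Z) = 2 - 1*72 = 2 - 72 = -70)
w(f, O) = 3/2 + 3*O - f*O²/8 (w(f, O) = -((O²*f - 24*O) - 12)/8 = -((f*O² - 24*O) - 12)/8 = -((-24*O + f*O²) - 12)/8 = -(-12 - 24*O + f*O²)/8 = 3/2 + 3*O - f*O²/8)
(-2679 + w(1, 35))/Y(-60, 50) = (-2679 + (3/2 + 3*35 - ⅛*1*35²))/(-70) = (-2679 + (3/2 + 105 - ⅛*1*1225))*(-1/70) = (-2679 + (3/2 + 105 - 1225/8))*(-1/70) = (-2679 - 373/8)*(-1/70) = -21805/8*(-1/70) = 623/16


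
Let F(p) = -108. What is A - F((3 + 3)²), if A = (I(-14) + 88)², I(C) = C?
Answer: 5584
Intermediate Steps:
A = 5476 (A = (-14 + 88)² = 74² = 5476)
A - F((3 + 3)²) = 5476 - 1*(-108) = 5476 + 108 = 5584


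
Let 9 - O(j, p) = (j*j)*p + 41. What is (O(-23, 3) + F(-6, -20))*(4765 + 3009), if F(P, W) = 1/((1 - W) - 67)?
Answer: -12586275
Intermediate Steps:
O(j, p) = -32 - p*j² (O(j, p) = 9 - ((j*j)*p + 41) = 9 - (j²*p + 41) = 9 - (p*j² + 41) = 9 - (41 + p*j²) = 9 + (-41 - p*j²) = -32 - p*j²)
F(P, W) = 1/(-66 - W)
(O(-23, 3) + F(-6, -20))*(4765 + 3009) = ((-32 - 1*3*(-23)²) - 1/(66 - 20))*(4765 + 3009) = ((-32 - 1*3*529) - 1/46)*7774 = ((-32 - 1587) - 1*1/46)*7774 = (-1619 - 1/46)*7774 = -74475/46*7774 = -12586275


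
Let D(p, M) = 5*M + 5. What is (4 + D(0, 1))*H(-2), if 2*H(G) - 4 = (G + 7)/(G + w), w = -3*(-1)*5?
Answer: 399/13 ≈ 30.692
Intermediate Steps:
D(p, M) = 5 + 5*M
w = 15 (w = 3*5 = 15)
H(G) = 2 + (7 + G)/(2*(15 + G)) (H(G) = 2 + ((G + 7)/(G + 15))/2 = 2 + ((7 + G)/(15 + G))/2 = 2 + (7 + G)/(2*(15 + G)))
(4 + D(0, 1))*H(-2) = (4 + (5 + 5*1))*((67 + 5*(-2))/(2*(15 - 2))) = (4 + (5 + 5))*((1/2)*(67 - 10)/13) = (4 + 10)*((1/2)*(1/13)*57) = 14*(57/26) = 399/13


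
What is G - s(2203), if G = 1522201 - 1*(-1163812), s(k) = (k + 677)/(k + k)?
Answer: 5917285199/2203 ≈ 2.6860e+6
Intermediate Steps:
s(k) = (677 + k)/(2*k) (s(k) = (677 + k)/((2*k)) = (677 + k)*(1/(2*k)) = (677 + k)/(2*k))
G = 2686013 (G = 1522201 + 1163812 = 2686013)
G - s(2203) = 2686013 - (677 + 2203)/(2*2203) = 2686013 - 2880/(2*2203) = 2686013 - 1*1440/2203 = 2686013 - 1440/2203 = 5917285199/2203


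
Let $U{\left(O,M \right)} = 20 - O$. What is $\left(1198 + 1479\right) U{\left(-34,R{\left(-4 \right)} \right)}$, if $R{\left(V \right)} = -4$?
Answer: $144558$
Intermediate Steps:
$\left(1198 + 1479\right) U{\left(-34,R{\left(-4 \right)} \right)} = \left(1198 + 1479\right) \left(20 - -34\right) = 2677 \left(20 + 34\right) = 2677 \cdot 54 = 144558$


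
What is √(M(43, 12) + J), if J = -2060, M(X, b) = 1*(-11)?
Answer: I*√2071 ≈ 45.508*I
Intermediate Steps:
M(X, b) = -11
√(M(43, 12) + J) = √(-11 - 2060) = √(-2071) = I*√2071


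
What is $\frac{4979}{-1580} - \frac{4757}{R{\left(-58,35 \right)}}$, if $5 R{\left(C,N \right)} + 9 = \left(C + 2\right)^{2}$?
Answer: $- \frac{53149633}{4940660} \approx -10.758$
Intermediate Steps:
$R{\left(C,N \right)} = - \frac{9}{5} + \frac{\left(2 + C\right)^{2}}{5}$ ($R{\left(C,N \right)} = - \frac{9}{5} + \frac{\left(C + 2\right)^{2}}{5} = - \frac{9}{5} + \frac{\left(2 + C\right)^{2}}{5}$)
$\frac{4979}{-1580} - \frac{4757}{R{\left(-58,35 \right)}} = \frac{4979}{-1580} - \frac{4757}{- \frac{9}{5} + \frac{\left(2 - 58\right)^{2}}{5}} = 4979 \left(- \frac{1}{1580}\right) - \frac{4757}{- \frac{9}{5} + \frac{\left(-56\right)^{2}}{5}} = - \frac{4979}{1580} - \frac{4757}{- \frac{9}{5} + \frac{1}{5} \cdot 3136} = - \frac{4979}{1580} - \frac{4757}{- \frac{9}{5} + \frac{3136}{5}} = - \frac{4979}{1580} - \frac{4757}{\frac{3127}{5}} = - \frac{4979}{1580} - \frac{23785}{3127} = - \frac{53149633}{4940660}$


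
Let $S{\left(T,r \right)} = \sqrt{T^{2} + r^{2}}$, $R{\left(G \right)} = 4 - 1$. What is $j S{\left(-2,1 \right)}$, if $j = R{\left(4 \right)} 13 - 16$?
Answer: $23 \sqrt{5} \approx 51.43$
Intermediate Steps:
$R{\left(G \right)} = 3$ ($R{\left(G \right)} = 4 - 1 = 3$)
$j = 23$ ($j = 3 \cdot 13 - 16 = 39 - 16 = 23$)
$j S{\left(-2,1 \right)} = 23 \sqrt{\left(-2\right)^{2} + 1^{2}} = 23 \sqrt{4 + 1} = 23 \sqrt{5}$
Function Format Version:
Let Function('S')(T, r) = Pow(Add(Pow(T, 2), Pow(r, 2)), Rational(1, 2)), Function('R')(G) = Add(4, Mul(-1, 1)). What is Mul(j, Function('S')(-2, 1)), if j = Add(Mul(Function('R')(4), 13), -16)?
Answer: Mul(23, Pow(5, Rational(1, 2))) ≈ 51.430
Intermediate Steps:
Function('R')(G) = 3 (Function('R')(G) = Add(4, -1) = 3)
j = 23 (j = Add(Mul(3, 13), -16) = Add(39, -16) = 23)
Mul(j, Function('S')(-2, 1)) = Mul(23, Pow(Add(Pow(-2, 2), Pow(1, 2)), Rational(1, 2))) = Mul(23, Pow(Add(4, 1), Rational(1, 2))) = Mul(23, Pow(5, Rational(1, 2)))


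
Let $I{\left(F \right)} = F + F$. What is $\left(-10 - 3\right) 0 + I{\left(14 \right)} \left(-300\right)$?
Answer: $-8400$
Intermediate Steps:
$I{\left(F \right)} = 2 F$
$\left(-10 - 3\right) 0 + I{\left(14 \right)} \left(-300\right) = \left(-10 - 3\right) 0 + 2 \cdot 14 \left(-300\right) = \left(-13\right) 0 + 28 \left(-300\right) = 0 - 8400 = -8400$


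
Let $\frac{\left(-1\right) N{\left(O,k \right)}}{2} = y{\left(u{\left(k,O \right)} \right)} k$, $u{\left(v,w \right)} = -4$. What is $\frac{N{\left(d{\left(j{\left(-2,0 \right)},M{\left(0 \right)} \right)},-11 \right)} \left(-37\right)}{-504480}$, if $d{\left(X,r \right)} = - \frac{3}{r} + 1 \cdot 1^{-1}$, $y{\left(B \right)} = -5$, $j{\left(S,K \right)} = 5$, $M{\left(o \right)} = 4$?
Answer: $- \frac{407}{50448} \approx -0.0080677$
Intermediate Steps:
$d{\left(X,r \right)} = 1 - \frac{3}{r}$ ($d{\left(X,r \right)} = - \frac{3}{r} + 1 \cdot 1 = - \frac{3}{r} + 1 = 1 - \frac{3}{r}$)
$N{\left(O,k \right)} = 10 k$ ($N{\left(O,k \right)} = - 2 \left(- 5 k\right) = 10 k$)
$\frac{N{\left(d{\left(j{\left(-2,0 \right)},M{\left(0 \right)} \right)},-11 \right)} \left(-37\right)}{-504480} = \frac{10 \left(-11\right) \left(-37\right)}{-504480} = \left(-110\right) \left(-37\right) \left(- \frac{1}{504480}\right) = 4070 \left(- \frac{1}{504480}\right) = - \frac{407}{50448}$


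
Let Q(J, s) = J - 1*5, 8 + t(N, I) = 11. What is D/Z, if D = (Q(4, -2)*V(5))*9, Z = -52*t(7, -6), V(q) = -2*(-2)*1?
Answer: 3/13 ≈ 0.23077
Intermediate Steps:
t(N, I) = 3 (t(N, I) = -8 + 11 = 3)
V(q) = 4 (V(q) = 4*1 = 4)
Q(J, s) = -5 + J (Q(J, s) = J - 5 = -5 + J)
Z = -156 (Z = -52*3 = -156)
D = -36 (D = ((-5 + 4)*4)*9 = -1*4*9 = -4*9 = -36)
D/Z = -36/(-156) = -36*(-1/156) = 3/13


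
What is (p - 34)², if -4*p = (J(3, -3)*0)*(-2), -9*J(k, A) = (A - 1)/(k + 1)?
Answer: 1156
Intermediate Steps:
J(k, A) = -(-1 + A)/(9*(1 + k)) (J(k, A) = -(A - 1)/(9*(k + 1)) = -(-1 + A)/(9*(1 + k)))
p = 0 (p = -((1 - 1*(-3))/(9*(1 + 3)))*0*(-2)/4 = -((⅑)*(1 + 3)/4)*0*(-2)/4 = -((⅑)*(¼)*4)*0*(-2)/4 = -(⅑)*0*(-2)/4 = -0*(-2) = -¼*0 = 0)
(p - 34)² = (0 - 34)² = (-34)² = 1156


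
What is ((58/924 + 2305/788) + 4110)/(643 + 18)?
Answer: 748678961/120320508 ≈ 6.2224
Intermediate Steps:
((58/924 + 2305/788) + 4110)/(643 + 18) = ((58*(1/924) + 2305*(1/788)) + 4110)/661 = ((29/462 + 2305/788) + 4110)*(1/661) = (543881/182028 + 4110)*(1/661) = (748678961/182028)*(1/661) = 748678961/120320508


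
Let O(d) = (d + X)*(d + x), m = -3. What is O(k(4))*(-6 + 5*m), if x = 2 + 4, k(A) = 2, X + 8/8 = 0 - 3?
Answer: 336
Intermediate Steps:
X = -4 (X = -1 + (0 - 3) = -1 - 3 = -4)
x = 6
O(d) = (-4 + d)*(6 + d) (O(d) = (d - 4)*(d + 6) = (-4 + d)*(6 + d))
O(k(4))*(-6 + 5*m) = (-24 + 2² + 2*2)*(-6 + 5*(-3)) = (-24 + 4 + 4)*(-6 - 15) = -16*(-21) = 336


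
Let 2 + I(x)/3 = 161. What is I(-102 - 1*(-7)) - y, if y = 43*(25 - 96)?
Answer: 3530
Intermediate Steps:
I(x) = 477 (I(x) = -6 + 3*161 = -6 + 483 = 477)
y = -3053 (y = 43*(-71) = -3053)
I(-102 - 1*(-7)) - y = 477 - 1*(-3053) = 477 + 3053 = 3530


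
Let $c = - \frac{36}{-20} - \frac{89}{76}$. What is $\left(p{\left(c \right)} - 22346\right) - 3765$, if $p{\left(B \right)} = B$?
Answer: $- \frac{9921941}{380} \approx -26110.0$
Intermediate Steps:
$c = \frac{239}{380}$ ($c = \left(-36\right) \left(- \frac{1}{20}\right) - \frac{89}{76} = \frac{9}{5} - \frac{89}{76} = \frac{239}{380} \approx 0.62895$)
$\left(p{\left(c \right)} - 22346\right) - 3765 = \left(\frac{239}{380} - 22346\right) - 3765 = - \frac{8491241}{380} - 3765 = - \frac{9921941}{380}$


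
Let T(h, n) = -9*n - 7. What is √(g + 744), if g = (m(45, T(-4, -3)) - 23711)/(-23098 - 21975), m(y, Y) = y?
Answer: √1512558742394/45073 ≈ 27.286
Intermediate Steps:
T(h, n) = -7 - 9*n
g = 23666/45073 (g = (45 - 23711)/(-23098 - 21975) = -23666/(-45073) = -23666*(-1/45073) = 23666/45073 ≈ 0.52506)
√(g + 744) = √(23666/45073 + 744) = √(33557978/45073) = √1512558742394/45073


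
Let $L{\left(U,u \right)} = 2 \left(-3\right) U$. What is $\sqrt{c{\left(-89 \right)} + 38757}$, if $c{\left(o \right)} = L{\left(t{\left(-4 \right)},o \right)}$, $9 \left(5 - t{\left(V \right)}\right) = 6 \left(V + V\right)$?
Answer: $\sqrt{38695} \approx 196.71$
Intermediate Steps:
$t{\left(V \right)} = 5 - \frac{4 V}{3}$ ($t{\left(V \right)} = 5 - \frac{6 \left(V + V\right)}{9} = 5 - \frac{6 \cdot 2 V}{9} = 5 - \frac{12 V}{9} = 5 - \frac{4 V}{3}$)
$L{\left(U,u \right)} = - 6 U$
$c{\left(o \right)} = -62$ ($c{\left(o \right)} = - 6 \left(5 - - \frac{16}{3}\right) = - 6 \left(5 + \frac{16}{3}\right) = \left(-6\right) \frac{31}{3} = -62$)
$\sqrt{c{\left(-89 \right)} + 38757} = \sqrt{-62 + 38757} = \sqrt{38695}$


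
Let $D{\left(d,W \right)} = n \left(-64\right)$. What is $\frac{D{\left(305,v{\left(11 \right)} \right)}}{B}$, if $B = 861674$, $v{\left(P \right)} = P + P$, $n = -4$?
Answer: $\frac{128}{430837} \approx 0.0002971$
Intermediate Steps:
$v{\left(P \right)} = 2 P$
$D{\left(d,W \right)} = 256$ ($D{\left(d,W \right)} = \left(-4\right) \left(-64\right) = 256$)
$\frac{D{\left(305,v{\left(11 \right)} \right)}}{B} = \frac{256}{861674} = 256 \cdot \frac{1}{861674} = \frac{128}{430837}$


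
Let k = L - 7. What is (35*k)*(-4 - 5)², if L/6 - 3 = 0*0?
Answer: 31185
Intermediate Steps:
L = 18 (L = 18 + 6*(0*0) = 18 + 6*0 = 18 + 0 = 18)
k = 11 (k = 18 - 7 = 11)
(35*k)*(-4 - 5)² = (35*11)*(-4 - 5)² = 385*(-9)² = 385*81 = 31185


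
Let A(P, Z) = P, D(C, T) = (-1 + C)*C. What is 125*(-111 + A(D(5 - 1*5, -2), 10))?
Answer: -13875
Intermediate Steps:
D(C, T) = C*(-1 + C)
125*(-111 + A(D(5 - 1*5, -2), 10)) = 125*(-111 + (5 - 1*5)*(-1 + (5 - 1*5))) = 125*(-111 + (5 - 5)*(-1 + (5 - 5))) = 125*(-111 + 0*(-1 + 0)) = 125*(-111 + 0*(-1)) = 125*(-111 + 0) = 125*(-111) = -13875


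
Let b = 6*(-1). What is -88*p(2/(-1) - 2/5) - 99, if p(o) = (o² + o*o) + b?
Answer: -14619/25 ≈ -584.76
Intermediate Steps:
b = -6
p(o) = -6 + 2*o² (p(o) = (o² + o*o) - 6 = (o² + o²) - 6 = 2*o² - 6 = -6 + 2*o²)
-88*p(2/(-1) - 2/5) - 99 = -88*(-6 + 2*(2/(-1) - 2/5)²) - 99 = -88*(-6 + 2*(2*(-1) - 2*⅕)²) - 99 = -88*(-6 + 2*(-2 - ⅖)²) - 99 = -88*(-6 + 2*(-12/5)²) - 99 = -88*(-6 + 2*(144/25)) - 99 = -88*(-6 + 288/25) - 99 = -88*138/25 - 99 = -12144/25 - 99 = -14619/25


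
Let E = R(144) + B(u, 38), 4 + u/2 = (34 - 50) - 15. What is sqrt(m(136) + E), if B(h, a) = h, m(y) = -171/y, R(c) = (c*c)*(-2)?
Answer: I*sqrt(192096022)/68 ≈ 203.82*I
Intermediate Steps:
R(c) = -2*c**2 (R(c) = c**2*(-2) = -2*c**2)
u = -70 (u = -8 + 2*((34 - 50) - 15) = -8 + 2*(-16 - 15) = -8 + 2*(-31) = -8 - 62 = -70)
E = -41542 (E = -2*144**2 - 70 = -2*20736 - 70 = -41472 - 70 = -41542)
sqrt(m(136) + E) = sqrt(-171/136 - 41542) = sqrt(-5649883/136) = I*sqrt(192096022)/68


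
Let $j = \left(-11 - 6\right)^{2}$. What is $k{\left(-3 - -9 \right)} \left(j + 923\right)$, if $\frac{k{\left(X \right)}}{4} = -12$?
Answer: $-58176$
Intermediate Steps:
$j = 289$ ($j = \left(-17\right)^{2} = 289$)
$k{\left(X \right)} = -48$ ($k{\left(X \right)} = 4 \left(-12\right) = -48$)
$k{\left(-3 - -9 \right)} \left(j + 923\right) = - 48 \left(289 + 923\right) = \left(-48\right) 1212 = -58176$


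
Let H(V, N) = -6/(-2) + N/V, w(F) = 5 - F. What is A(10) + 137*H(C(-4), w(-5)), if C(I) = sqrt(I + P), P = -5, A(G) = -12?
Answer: 399 - 1370*I/3 ≈ 399.0 - 456.67*I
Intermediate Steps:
C(I) = sqrt(-5 + I) (C(I) = sqrt(I - 5) = sqrt(-5 + I))
H(V, N) = 3 + N/V (H(V, N) = -6*(-1/2) + N/V = 3 + N/V)
A(10) + 137*H(C(-4), w(-5)) = -12 + 137*(3 + (5 - 1*(-5))/(sqrt(-5 - 4))) = -12 + 137*(3 + (5 + 5)/(sqrt(-9))) = -12 + 137*(3 + 10/((3*I))) = -12 + 137*(3 + 10*(-I/3)) = -12 + 137*(3 - 10*I/3) = -12 + (411 - 1370*I/3) = 399 - 1370*I/3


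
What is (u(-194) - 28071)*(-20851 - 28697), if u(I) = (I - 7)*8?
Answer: 1470535092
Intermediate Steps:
u(I) = -56 + 8*I (u(I) = (-7 + I)*8 = -56 + 8*I)
(u(-194) - 28071)*(-20851 - 28697) = ((-56 + 8*(-194)) - 28071)*(-20851 - 28697) = ((-56 - 1552) - 28071)*(-49548) = (-1608 - 28071)*(-49548) = -29679*(-49548) = 1470535092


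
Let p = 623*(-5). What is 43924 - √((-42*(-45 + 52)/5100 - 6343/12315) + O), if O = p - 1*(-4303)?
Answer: 43924 - √208177453744026/418710 ≈ 43890.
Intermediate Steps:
p = -3115
O = 1188 (O = -3115 - 1*(-4303) = -3115 + 4303 = 1188)
43924 - √((-42*(-45 + 52)/5100 - 6343/12315) + O) = 43924 - √((-42*(-45 + 52)/5100 - 6343/12315) + 1188) = 43924 - √((-42*7*(1/5100) - 6343*1/12315) + 1188) = 43924 - √((-294*1/5100 - 6343/12315) + 1188) = 43924 - √((-49/850 - 6343/12315) + 1188) = 43924 - √(-1198997/2093550 + 1188) = 43924 - √(2485938403/2093550) = 43924 - √208177453744026/418710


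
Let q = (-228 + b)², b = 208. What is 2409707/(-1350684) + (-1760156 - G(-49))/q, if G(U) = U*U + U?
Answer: -37211800598/8441775 ≈ -4408.1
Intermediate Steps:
q = 400 (q = (-228 + 208)² = (-20)² = 400)
G(U) = U + U² (G(U) = U² + U = U + U²)
2409707/(-1350684) + (-1760156 - G(-49))/q = 2409707/(-1350684) + (-1760156 - (-49)*(1 - 49))/400 = 2409707*(-1/1350684) + (-1760156 - (-49)*(-48))*(1/400) = -2409707/1350684 + (-1760156 - 1*2352)*(1/400) = -2409707/1350684 + (-1760156 - 2352)*(1/400) = -2409707/1350684 - 1762508*1/400 = -2409707/1350684 - 440627/100 = -37211800598/8441775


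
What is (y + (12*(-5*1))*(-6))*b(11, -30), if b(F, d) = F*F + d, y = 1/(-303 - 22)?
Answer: 818993/25 ≈ 32760.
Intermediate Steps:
y = -1/325 (y = 1/(-325) = -1/325 ≈ -0.0030769)
b(F, d) = d + F² (b(F, d) = F² + d = d + F²)
(y + (12*(-5*1))*(-6))*b(11, -30) = (-1/325 + (12*(-5*1))*(-6))*(-30 + 11²) = (-1/325 + (12*(-5))*(-6))*(-30 + 121) = (-1/325 - 60*(-6))*91 = (-1/325 + 360)*91 = (116999/325)*91 = 818993/25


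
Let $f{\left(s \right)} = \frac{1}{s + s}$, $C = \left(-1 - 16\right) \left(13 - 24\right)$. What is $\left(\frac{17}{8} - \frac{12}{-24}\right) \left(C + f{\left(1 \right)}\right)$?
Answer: $\frac{7875}{16} \approx 492.19$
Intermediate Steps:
$C = 187$ ($C = \left(-17\right) \left(-11\right) = 187$)
$f{\left(s \right)} = \frac{1}{2 s}$
$\left(\frac{17}{8} - \frac{12}{-24}\right) \left(C + f{\left(1 \right)}\right) = \left(\frac{17}{8} - \frac{12}{-24}\right) \left(187 + \frac{1}{2 \cdot 1}\right) = \left(17 \cdot \frac{1}{8} - - \frac{1}{2}\right) \left(187 + \frac{1}{2} \cdot 1\right) = \left(\frac{17}{8} + \frac{1}{2}\right) \left(187 + \frac{1}{2}\right) = \frac{21}{8} \cdot \frac{375}{2} = \frac{7875}{16}$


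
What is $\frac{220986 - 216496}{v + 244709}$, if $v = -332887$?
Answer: $- \frac{2245}{44089} \approx -0.05092$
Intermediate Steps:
$\frac{220986 - 216496}{v + 244709} = \frac{220986 - 216496}{-332887 + 244709} = \frac{4490}{-88178} = 4490 \left(- \frac{1}{88178}\right) = - \frac{2245}{44089}$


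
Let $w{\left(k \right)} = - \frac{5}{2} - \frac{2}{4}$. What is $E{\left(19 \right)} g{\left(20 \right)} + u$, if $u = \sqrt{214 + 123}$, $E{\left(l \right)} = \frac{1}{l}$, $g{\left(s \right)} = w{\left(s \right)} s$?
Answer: $- \frac{60}{19} + \sqrt{337} \approx 15.2$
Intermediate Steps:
$w{\left(k \right)} = -3$ ($w{\left(k \right)} = \left(-5\right) \frac{1}{2} - \frac{1}{2} = - \frac{5}{2} - \frac{1}{2} = -3$)
$g{\left(s \right)} = - 3 s$
$u = \sqrt{337} \approx 18.358$
$E{\left(19 \right)} g{\left(20 \right)} + u = \frac{\left(-3\right) 20}{19} + \sqrt{337} = \frac{1}{19} \left(-60\right) + \sqrt{337} = - \frac{60}{19} + \sqrt{337}$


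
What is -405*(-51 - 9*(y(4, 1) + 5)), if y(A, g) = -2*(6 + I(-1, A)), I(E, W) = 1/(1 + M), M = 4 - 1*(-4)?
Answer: -5670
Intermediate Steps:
M = 8 (M = 4 + 4 = 8)
I(E, W) = 1/9 (I(E, W) = 1/(1 + 8) = 1/9)
y(A, g) = -110/9 (y(A, g) = -2*(6 + 1/9) = -2*55/9 = -110/9)
-405*(-51 - 9*(y(4, 1) + 5)) = -405*(-51 - 9*(-110/9 + 5)) = -405*(-51 - 9*(-65/9)) = -405*(-51 + 65) = -405*14 = -5670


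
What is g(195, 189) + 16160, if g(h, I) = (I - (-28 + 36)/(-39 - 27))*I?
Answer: 570943/11 ≈ 51904.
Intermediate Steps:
g(h, I) = I*(4/33 + I) (g(h, I) = (I - 8/(-66))*I = (I - 8*(-1)/66)*I = (I - 1*(-4/33))*I = (I + 4/33)*I = (4/33 + I)*I = I*(4/33 + I))
g(195, 189) + 16160 = (1/33)*189*(4 + 33*189) + 16160 = (1/33)*189*(4 + 6237) + 16160 = (1/33)*189*6241 + 16160 = 393183/11 + 16160 = 570943/11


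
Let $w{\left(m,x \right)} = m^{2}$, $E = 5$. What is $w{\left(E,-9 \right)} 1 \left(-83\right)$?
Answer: $-2075$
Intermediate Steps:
$w{\left(E,-9 \right)} 1 \left(-83\right) = 5^{2} \cdot 1 \left(-83\right) = 25 \cdot 1 \left(-83\right) = 25 \left(-83\right) = -2075$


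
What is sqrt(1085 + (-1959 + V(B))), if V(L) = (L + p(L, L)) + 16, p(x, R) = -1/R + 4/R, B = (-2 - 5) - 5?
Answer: 59*I/2 ≈ 29.5*I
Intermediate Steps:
B = -12 (B = -7 - 5 = -12)
p(x, R) = 3/R
V(L) = 16 + L + 3/L (V(L) = (L + 3/L) + 16 = 16 + L + 3/L)
sqrt(1085 + (-1959 + V(B))) = sqrt(1085 + (-1959 + (16 - 12 + 3/(-12)))) = sqrt(1085 + (-1959 + (16 - 12 + 3*(-1/12)))) = sqrt(1085 + (-1959 + (16 - 12 - 1/4))) = sqrt(1085 + (-1959 + 15/4)) = sqrt(1085 - 7821/4) = sqrt(-3481/4) = 59*I/2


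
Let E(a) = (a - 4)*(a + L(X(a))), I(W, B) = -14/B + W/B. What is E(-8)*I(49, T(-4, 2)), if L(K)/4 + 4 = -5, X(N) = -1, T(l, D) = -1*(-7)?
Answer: 2640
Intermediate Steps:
T(l, D) = 7
L(K) = -36 (L(K) = -16 + 4*(-5) = -16 - 20 = -36)
E(a) = (-36 + a)*(-4 + a) (E(a) = (a - 4)*(a - 36) = (-4 + a)*(-36 + a) = (-36 + a)*(-4 + a))
E(-8)*I(49, T(-4, 2)) = (144 + (-8)² - 40*(-8))*((-14 + 49)/7) = (144 + 64 + 320)*((⅐)*35) = 528*5 = 2640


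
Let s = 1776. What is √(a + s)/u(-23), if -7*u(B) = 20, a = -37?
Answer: -7*√1739/20 ≈ -14.595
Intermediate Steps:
u(B) = -20/7 (u(B) = -⅐*20 = -20/7)
√(a + s)/u(-23) = √(-37 + 1776)/(-20/7) = √1739*(-7/20) = -7*√1739/20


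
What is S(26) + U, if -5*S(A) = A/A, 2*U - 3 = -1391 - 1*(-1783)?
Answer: 1973/10 ≈ 197.30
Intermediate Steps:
U = 395/2 (U = 3/2 + (-1391 - 1*(-1783))/2 = 3/2 + (-1391 + 1783)/2 = 3/2 + (½)*392 = 3/2 + 196 = 395/2 ≈ 197.50)
S(A) = -⅕ (S(A) = -A/(5*A) = -⅕*1 = -⅕)
S(26) + U = -⅕ + 395/2 = 1973/10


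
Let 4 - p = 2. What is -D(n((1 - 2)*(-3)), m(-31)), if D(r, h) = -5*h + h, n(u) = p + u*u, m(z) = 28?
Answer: 112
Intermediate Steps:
p = 2 (p = 4 - 1*2 = 4 - 2 = 2)
n(u) = 2 + u² (n(u) = 2 + u*u = 2 + u²)
D(r, h) = -4*h
-D(n((1 - 2)*(-3)), m(-31)) = -(-4)*28 = -1*(-112) = 112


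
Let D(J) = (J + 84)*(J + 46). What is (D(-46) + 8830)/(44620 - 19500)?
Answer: 883/2512 ≈ 0.35151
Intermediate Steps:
D(J) = (46 + J)*(84 + J) (D(J) = (84 + J)*(46 + J) = (46 + J)*(84 + J))
(D(-46) + 8830)/(44620 - 19500) = ((3864 + (-46)² + 130*(-46)) + 8830)/(44620 - 19500) = ((3864 + 2116 - 5980) + 8830)/25120 = (0 + 8830)*(1/25120) = 8830*(1/25120) = 883/2512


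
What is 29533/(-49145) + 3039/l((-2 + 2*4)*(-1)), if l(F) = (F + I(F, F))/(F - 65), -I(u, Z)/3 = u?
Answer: -3534773967/196580 ≈ -17981.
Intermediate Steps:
I(u, Z) = -3*u
l(F) = -2*F/(-65 + F) (l(F) = (F - 3*F)/(F - 65) = (-2*F)/(-65 + F) = -2*F/(-65 + F))
29533/(-49145) + 3039/l((-2 + 2*4)*(-1)) = 29533/(-49145) + 3039/((-2*(-2 + 2*4)*(-1)/(-65 + (-2 + 2*4)*(-1)))) = 29533*(-1/49145) + 3039/((-2*(-2 + 8)*(-1)/(-65 + (-2 + 8)*(-1)))) = -29533/49145 + 3039/((-2*6*(-1)/(-65 + 6*(-1)))) = -29533/49145 + 3039/((-2*(-6)/(-65 - 6))) = -29533/49145 + 3039/((-2*(-6)/(-71))) = -29533/49145 + 3039/((-2*(-6)*(-1/71))) = -29533/49145 + 3039/(-12/71) = -29533/49145 + 3039*(-71/12) = -29533/49145 - 71923/4 = -3534773967/196580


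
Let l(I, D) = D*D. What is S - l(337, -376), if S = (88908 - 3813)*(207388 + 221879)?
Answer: 36528333989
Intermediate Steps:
l(I, D) = D²
S = 36528475365 (S = 85095*429267 = 36528475365)
S - l(337, -376) = 36528475365 - 1*(-376)² = 36528475365 - 1*141376 = 36528475365 - 141376 = 36528333989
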